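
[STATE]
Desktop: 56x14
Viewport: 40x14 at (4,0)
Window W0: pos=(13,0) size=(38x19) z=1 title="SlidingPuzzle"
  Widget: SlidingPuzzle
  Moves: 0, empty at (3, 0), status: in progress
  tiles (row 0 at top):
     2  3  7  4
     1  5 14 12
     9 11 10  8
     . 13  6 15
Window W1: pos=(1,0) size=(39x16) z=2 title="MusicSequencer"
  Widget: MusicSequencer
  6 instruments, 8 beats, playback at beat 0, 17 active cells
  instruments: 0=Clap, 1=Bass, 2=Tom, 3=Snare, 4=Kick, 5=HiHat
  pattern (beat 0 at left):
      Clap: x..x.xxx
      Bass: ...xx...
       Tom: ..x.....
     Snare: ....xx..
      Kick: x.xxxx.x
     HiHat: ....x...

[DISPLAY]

━━━━━━━━━━━━━━━━━━━━━━━━━━━━━━━━━━━┓━━━━
usicSequencer                      ┃    
───────────────────────────────────┨────
    ▼1234567                       ┃    
Clap█··█·███                       ┃    
Bass···██···                       ┃    
 Tom··█·····                       ┃    
nare····██··                       ┃    
Kick█·████·█                       ┃    
iHat····█···                       ┃    
                                   ┃    
                                   ┃    
                                   ┃    
                                   ┃    


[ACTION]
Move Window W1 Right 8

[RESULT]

     ┏━━━━━━━━━━━━━━━━━━━━━━━━━━━━━━━━━━
     ┃ MusicSequencer                   
     ┠──────────────────────────────────
     ┃      ▼1234567                    
     ┃  Clap█··█·███                    
     ┃  Bass···██···                    
     ┃   Tom··█·····                    
     ┃ Snare····██··                    
     ┃  Kick█·████·█                    
     ┃ HiHat····█···                    
     ┃                                  
     ┃                                  
     ┃                                  
     ┃                                  


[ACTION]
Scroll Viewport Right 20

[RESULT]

━━━━━━━━━━━━━━━━━━━━━━━━━━━━━━━┓━━┓     
Sequencer                      ┃  ┃     
───────────────────────────────┨──┨     
▼1234567                       ┃  ┃     
█··█·███                       ┃  ┃     
···██···                       ┃  ┃     
··█·····                       ┃  ┃     
····██··                       ┃  ┃     
█·████·█                       ┃  ┃     
····█···                       ┃  ┃     
                               ┃  ┃     
                               ┃  ┃     
                               ┃  ┃     
                               ┃  ┃     


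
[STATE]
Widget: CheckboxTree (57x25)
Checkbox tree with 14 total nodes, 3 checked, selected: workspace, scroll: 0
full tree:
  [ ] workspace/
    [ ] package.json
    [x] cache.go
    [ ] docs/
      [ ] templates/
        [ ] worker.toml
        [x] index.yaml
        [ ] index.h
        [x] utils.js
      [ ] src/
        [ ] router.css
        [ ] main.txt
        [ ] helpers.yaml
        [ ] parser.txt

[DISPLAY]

>[-] workspace/                                          
   [ ] package.json                                      
   [x] cache.go                                          
   [-] docs/                                             
     [-] templates/                                      
       [ ] worker.toml                                   
       [x] index.yaml                                    
       [ ] index.h                                       
       [x] utils.js                                      
     [ ] src/                                            
       [ ] router.css                                    
       [ ] main.txt                                      
       [ ] helpers.yaml                                  
       [ ] parser.txt                                    
                                                         
                                                         
                                                         
                                                         
                                                         
                                                         
                                                         
                                                         
                                                         
                                                         
                                                         


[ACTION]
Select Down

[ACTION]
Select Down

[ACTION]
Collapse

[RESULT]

 [-] workspace/                                          
   [ ] package.json                                      
>  [x] cache.go                                          
   [-] docs/                                             
     [-] templates/                                      
       [ ] worker.toml                                   
       [x] index.yaml                                    
       [ ] index.h                                       
       [x] utils.js                                      
     [ ] src/                                            
       [ ] router.css                                    
       [ ] main.txt                                      
       [ ] helpers.yaml                                  
       [ ] parser.txt                                    
                                                         
                                                         
                                                         
                                                         
                                                         
                                                         
                                                         
                                                         
                                                         
                                                         
                                                         


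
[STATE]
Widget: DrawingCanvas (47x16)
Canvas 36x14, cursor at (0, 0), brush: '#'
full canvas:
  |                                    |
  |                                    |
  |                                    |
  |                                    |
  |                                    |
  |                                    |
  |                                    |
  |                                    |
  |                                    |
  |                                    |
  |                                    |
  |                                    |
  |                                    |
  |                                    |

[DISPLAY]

+                                              
                                               
                                               
                                               
                                               
                                               
                                               
                                               
                                               
                                               
                                               
                                               
                                               
                                               
                                               
                                               


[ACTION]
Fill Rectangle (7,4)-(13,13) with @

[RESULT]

+                                              
                                               
                                               
                                               
                                               
                                               
                                               
    @@@@@@@@@@                                 
    @@@@@@@@@@                                 
    @@@@@@@@@@                                 
    @@@@@@@@@@                                 
    @@@@@@@@@@                                 
    @@@@@@@@@@                                 
    @@@@@@@@@@                                 
                                               
                                               


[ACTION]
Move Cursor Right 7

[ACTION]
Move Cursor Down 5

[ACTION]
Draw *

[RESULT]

                                               
                                               
                                               
                                               
                                               
       *                                       
                                               
    @@@@@@@@@@                                 
    @@@@@@@@@@                                 
    @@@@@@@@@@                                 
    @@@@@@@@@@                                 
    @@@@@@@@@@                                 
    @@@@@@@@@@                                 
    @@@@@@@@@@                                 
                                               
                                               


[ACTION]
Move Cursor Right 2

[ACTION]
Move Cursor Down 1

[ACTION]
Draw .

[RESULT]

                                               
                                               
                                               
                                               
                                               
       *                                       
         .                                     
    @@@@@@@@@@                                 
    @@@@@@@@@@                                 
    @@@@@@@@@@                                 
    @@@@@@@@@@                                 
    @@@@@@@@@@                                 
    @@@@@@@@@@                                 
    @@@@@@@@@@                                 
                                               
                                               


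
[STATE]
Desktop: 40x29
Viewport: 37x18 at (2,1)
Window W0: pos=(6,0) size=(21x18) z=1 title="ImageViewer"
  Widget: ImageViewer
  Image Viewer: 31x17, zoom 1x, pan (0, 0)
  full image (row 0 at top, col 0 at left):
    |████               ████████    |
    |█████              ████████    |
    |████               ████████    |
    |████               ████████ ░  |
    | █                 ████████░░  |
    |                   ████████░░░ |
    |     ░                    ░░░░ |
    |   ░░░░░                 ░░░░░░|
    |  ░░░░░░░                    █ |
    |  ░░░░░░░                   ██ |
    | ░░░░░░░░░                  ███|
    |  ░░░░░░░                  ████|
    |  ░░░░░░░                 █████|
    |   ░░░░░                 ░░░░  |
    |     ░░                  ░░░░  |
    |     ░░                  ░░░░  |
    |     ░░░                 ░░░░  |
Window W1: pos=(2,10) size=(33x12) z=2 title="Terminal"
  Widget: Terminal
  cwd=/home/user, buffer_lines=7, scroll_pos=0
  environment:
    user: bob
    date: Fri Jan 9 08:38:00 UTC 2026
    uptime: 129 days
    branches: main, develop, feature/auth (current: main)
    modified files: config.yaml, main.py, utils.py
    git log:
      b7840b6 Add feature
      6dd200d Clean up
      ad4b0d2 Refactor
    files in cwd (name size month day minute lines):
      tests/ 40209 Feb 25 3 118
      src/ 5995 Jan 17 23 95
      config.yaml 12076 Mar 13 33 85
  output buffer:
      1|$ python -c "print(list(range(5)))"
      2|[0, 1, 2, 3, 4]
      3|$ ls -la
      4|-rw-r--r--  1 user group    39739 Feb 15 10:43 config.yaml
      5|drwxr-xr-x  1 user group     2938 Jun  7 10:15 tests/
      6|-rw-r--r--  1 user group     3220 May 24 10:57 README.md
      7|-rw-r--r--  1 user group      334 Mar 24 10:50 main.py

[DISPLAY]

    ┃ ImageViewer       ┃            
    ┠───────────────────┨            
    ┃████               ┃            
    ┃█████              ┃            
    ┃████               ┃            
    ┃████               ┃            
    ┃ █                 ┃            
    ┃                   ┃            
    ┃     ░             ┃            
┏━━━━━━━━━━━━━━━━━━━━━━━━━━━━━━━┓    
┃ Terminal                      ┃    
┠───────────────────────────────┨    
┃$ python -c "print(list(range(5┃    
┃[0, 1, 2, 3, 4]                ┃    
┃$ ls -la                       ┃    
┃-rw-r--r--  1 user group    397┃    
┃drwxr-xr-x  1 user group     29┃    
┃-rw-r--r--  1 user group     32┃    


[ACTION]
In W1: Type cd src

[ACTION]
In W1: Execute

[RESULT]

    ┃ ImageViewer       ┃            
    ┠───────────────────┨            
    ┃████               ┃            
    ┃█████              ┃            
    ┃████               ┃            
    ┃████               ┃            
    ┃ █                 ┃            
    ┃                   ┃            
    ┃     ░             ┃            
┏━━━━━━━━━━━━━━━━━━━━━━━━━━━━━━━┓    
┃ Terminal                      ┃    
┠───────────────────────────────┨    
┃$ ls -la                       ┃    
┃-rw-r--r--  1 user group    397┃    
┃drwxr-xr-x  1 user group     29┃    
┃-rw-r--r--  1 user group     32┃    
┃-rw-r--r--  1 user group      3┃    
┃$ cd src                       ┃    


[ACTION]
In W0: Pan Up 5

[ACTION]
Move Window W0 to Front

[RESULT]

    ┃ ImageViewer       ┃            
    ┠───────────────────┨            
    ┃████               ┃            
    ┃█████              ┃            
    ┃████               ┃            
    ┃████               ┃            
    ┃ █                 ┃            
    ┃                   ┃            
    ┃     ░             ┃            
┏━━━┃   ░░░░░           ┃━━━━━━━┓    
┃ Te┃  ░░░░░░░          ┃       ┃    
┠───┃  ░░░░░░░          ┃───────┨    
┃$ l┃ ░░░░░░░░░         ┃       ┃    
┃-rw┃  ░░░░░░░          ┃    397┃    
┃drw┃  ░░░░░░░          ┃     29┃    
┃-rw┃   ░░░░░           ┃     32┃    
┃-rw┗━━━━━━━━━━━━━━━━━━━┛      3┃    
┃$ cd src                       ┃    


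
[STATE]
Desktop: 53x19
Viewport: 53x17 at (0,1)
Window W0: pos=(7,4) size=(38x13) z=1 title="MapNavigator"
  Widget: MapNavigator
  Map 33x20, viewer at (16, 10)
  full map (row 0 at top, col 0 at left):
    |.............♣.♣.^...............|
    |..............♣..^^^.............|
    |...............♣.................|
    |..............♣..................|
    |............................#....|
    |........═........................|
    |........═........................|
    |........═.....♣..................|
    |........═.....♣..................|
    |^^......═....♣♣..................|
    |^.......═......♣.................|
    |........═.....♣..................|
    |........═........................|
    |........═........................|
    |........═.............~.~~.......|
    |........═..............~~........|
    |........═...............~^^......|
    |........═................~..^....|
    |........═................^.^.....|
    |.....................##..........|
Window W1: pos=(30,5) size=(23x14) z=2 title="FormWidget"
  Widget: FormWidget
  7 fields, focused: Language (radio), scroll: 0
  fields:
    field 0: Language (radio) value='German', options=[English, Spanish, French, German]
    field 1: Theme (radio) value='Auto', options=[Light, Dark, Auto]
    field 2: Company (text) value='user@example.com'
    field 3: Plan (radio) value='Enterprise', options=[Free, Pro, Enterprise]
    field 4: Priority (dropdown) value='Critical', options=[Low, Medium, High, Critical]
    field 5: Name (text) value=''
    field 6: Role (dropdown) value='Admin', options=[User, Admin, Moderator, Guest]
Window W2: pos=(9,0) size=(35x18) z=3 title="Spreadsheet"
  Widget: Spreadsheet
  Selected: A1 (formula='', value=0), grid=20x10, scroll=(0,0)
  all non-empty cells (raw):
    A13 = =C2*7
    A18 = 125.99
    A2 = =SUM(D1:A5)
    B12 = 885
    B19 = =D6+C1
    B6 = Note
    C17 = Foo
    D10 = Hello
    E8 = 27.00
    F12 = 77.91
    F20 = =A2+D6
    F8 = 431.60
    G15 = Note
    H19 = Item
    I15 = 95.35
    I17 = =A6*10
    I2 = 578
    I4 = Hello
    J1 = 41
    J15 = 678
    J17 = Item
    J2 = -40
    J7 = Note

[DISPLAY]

         ┃ Spreadsheet                     ┃         
         ┠─────────────────────────────────┨         
         ┃A1:                              ┃         
       ┏━┃       A       B       C       D ┃┓        
       ┃ ┃---------------------------------┃━━━━━━━━┓
       ┠─┃  1      [0]       0       0     ┃        ┃
       ┃ ┃  2 #CIRC!         0       0     ┃────────┨
       ┃ ┃  3        0       0       0     ┃ ( ) Eng┃
       ┃ ┃  4        0       0       0     ┃ ( ) Lig┃
       ┃ ┃  5        0       0       0     ┃ [user@]┃
       ┃ ┃  6        0Note           0     ┃ ( ) Fre┃
       ┃ ┃  7        0       0       0     ┃ [Crit▼]┃
       ┃ ┃  8        0       0       0     ┃ [     ]┃
       ┃ ┃  9        0       0       0     ┃ [Admi▼]┃
       ┃ ┃ 10        0       0       0Hello┃        ┃
       ┗━┃ 11        0       0       0     ┃        ┃
         ┗━━━━━━━━━━━━━━━━━━━━━━━━━━━━━━━━━┛        ┃


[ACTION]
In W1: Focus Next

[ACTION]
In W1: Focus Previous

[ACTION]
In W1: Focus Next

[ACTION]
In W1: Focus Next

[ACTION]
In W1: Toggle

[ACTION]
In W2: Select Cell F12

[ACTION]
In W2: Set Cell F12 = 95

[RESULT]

         ┃ Spreadsheet                     ┃         
         ┠─────────────────────────────────┨         
         ┃F12: 95                          ┃         
       ┏━┃       A       B       C       D ┃┓        
       ┃ ┃---------------------------------┃━━━━━━━━┓
       ┠─┃  1        0       0       0     ┃        ┃
       ┃ ┃  2 #CIRC!         0       0     ┃────────┨
       ┃ ┃  3        0       0       0     ┃ ( ) Eng┃
       ┃ ┃  4        0       0       0     ┃ ( ) Lig┃
       ┃ ┃  5        0       0       0     ┃ [user@]┃
       ┃ ┃  6        0Note           0     ┃ ( ) Fre┃
       ┃ ┃  7        0       0       0     ┃ [Crit▼]┃
       ┃ ┃  8        0       0       0     ┃ [     ]┃
       ┃ ┃  9        0       0       0     ┃ [Admi▼]┃
       ┃ ┃ 10        0       0       0Hello┃        ┃
       ┗━┃ 11        0       0       0     ┃        ┃
         ┗━━━━━━━━━━━━━━━━━━━━━━━━━━━━━━━━━┛        ┃


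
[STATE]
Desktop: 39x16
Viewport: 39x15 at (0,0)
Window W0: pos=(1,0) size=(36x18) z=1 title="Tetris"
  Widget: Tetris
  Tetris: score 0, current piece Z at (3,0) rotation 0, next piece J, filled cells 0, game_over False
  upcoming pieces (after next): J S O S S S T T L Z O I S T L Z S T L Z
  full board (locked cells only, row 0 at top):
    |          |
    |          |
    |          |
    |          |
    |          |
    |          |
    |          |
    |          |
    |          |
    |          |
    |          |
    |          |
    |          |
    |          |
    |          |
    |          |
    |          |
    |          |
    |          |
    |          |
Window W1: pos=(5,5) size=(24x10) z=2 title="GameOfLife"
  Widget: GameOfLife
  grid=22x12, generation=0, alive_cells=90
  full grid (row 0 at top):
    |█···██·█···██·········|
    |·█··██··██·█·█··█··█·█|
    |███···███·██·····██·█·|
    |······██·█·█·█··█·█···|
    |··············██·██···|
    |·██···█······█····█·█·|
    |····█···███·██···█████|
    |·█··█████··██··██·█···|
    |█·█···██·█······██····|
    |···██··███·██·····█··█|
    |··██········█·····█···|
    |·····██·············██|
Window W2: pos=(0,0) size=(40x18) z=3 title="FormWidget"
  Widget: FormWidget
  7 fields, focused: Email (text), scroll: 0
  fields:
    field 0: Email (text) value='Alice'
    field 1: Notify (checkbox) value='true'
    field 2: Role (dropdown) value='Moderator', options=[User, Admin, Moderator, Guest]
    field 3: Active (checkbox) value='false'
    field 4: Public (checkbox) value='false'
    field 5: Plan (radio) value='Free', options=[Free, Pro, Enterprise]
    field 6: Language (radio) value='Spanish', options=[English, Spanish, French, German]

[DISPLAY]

┏━━━━━━━━━━━━━━━━━━━━━━━━━━━━━━━━━━━━━━
┃ FormWidget                           
┠──────────────────────────────────────
┃> Email:      [Alice                 ]
┃  Notify:     [x]                     
┃  Role:       [Moderator            ▼]
┃  Active:     [ ]                     
┃  Public:     [ ]                     
┃  Plan:       (●) Free  ( ) Pro  ( ) E
┃  Language:   ( ) English  (●) Spanish
┃                                      
┃                                      
┃                                      
┃                                      
┃                                      


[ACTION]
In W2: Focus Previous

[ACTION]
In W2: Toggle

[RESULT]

┏━━━━━━━━━━━━━━━━━━━━━━━━━━━━━━━━━━━━━━
┃ FormWidget                           
┠──────────────────────────────────────
┃  Email:      [Alice                 ]
┃  Notify:     [x]                     
┃  Role:       [Moderator            ▼]
┃  Active:     [ ]                     
┃  Public:     [ ]                     
┃  Plan:       (●) Free  ( ) Pro  ( ) E
┃> Language:   ( ) English  (●) Spanish
┃                                      
┃                                      
┃                                      
┃                                      
┃                                      


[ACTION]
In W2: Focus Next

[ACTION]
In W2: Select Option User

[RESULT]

┏━━━━━━━━━━━━━━━━━━━━━━━━━━━━━━━━━━━━━━
┃ FormWidget                           
┠──────────────────────────────────────
┃> Email:      [Alice                 ]
┃  Notify:     [x]                     
┃  Role:       [Moderator            ▼]
┃  Active:     [ ]                     
┃  Public:     [ ]                     
┃  Plan:       (●) Free  ( ) Pro  ( ) E
┃  Language:   ( ) English  (●) Spanish
┃                                      
┃                                      
┃                                      
┃                                      
┃                                      


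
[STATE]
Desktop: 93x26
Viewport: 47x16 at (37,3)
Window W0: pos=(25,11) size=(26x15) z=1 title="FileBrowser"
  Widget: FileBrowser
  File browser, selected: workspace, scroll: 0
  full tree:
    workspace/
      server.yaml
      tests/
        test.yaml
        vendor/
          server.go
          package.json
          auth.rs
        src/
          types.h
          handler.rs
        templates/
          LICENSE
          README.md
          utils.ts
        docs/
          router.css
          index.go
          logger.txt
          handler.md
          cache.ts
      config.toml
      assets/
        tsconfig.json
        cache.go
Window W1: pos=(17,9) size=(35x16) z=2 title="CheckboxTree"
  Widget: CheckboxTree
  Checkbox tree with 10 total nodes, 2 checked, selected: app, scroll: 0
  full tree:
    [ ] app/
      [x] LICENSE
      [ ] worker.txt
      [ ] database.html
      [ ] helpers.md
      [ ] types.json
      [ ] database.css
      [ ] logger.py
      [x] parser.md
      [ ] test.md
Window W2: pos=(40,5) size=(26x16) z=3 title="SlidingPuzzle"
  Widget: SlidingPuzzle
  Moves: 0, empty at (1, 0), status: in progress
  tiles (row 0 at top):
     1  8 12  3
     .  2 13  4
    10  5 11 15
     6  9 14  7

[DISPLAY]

                                               
                                               
   ┏━━━━━━━━━━━━━━━━━━━━━━━━┓                  
   ┃ SlidingPuzzle          ┃                  
   ┠────────────────────────┨                  
   ┃┌────┬────┬────┬────┐   ┃                  
━━━┃│  1 │  8 │ 12 │  3 │   ┃                  
   ┃├────┼────┼────┼────┤   ┃                  
───┃│    │  2 │ 13 │  4 │   ┃                  
   ┃├────┼────┼────┼────┤   ┃                  
   ┃│ 10 │  5 │ 11 │ 15 │   ┃                  
   ┃├────┼────┼────┼────┤   ┃                  
l  ┃│  6 │  9 │ 14 │  7 │   ┃                  
   ┃└────┴────┴────┴────┘   ┃                  
   ┃Moves: 0                ┃                  
   ┃                        ┃                  


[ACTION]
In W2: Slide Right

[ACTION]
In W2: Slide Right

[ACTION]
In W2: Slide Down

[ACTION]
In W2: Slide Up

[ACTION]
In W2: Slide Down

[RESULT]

                                               
                                               
   ┏━━━━━━━━━━━━━━━━━━━━━━━━┓                  
   ┃ SlidingPuzzle          ┃                  
   ┠────────────────────────┨                  
   ┃┌────┬────┬────┬────┐   ┃                  
━━━┃│    │  8 │ 12 │  3 │   ┃                  
   ┃├────┼────┼────┼────┤   ┃                  
───┃│  1 │  2 │ 13 │  4 │   ┃                  
   ┃├────┼────┼────┼────┤   ┃                  
   ┃│ 10 │  5 │ 11 │ 15 │   ┃                  
   ┃├────┼────┼────┼────┤   ┃                  
l  ┃│  6 │  9 │ 14 │  7 │   ┃                  
   ┃└────┴────┴────┴────┘   ┃                  
   ┃Moves: 3                ┃                  
   ┃                        ┃                  


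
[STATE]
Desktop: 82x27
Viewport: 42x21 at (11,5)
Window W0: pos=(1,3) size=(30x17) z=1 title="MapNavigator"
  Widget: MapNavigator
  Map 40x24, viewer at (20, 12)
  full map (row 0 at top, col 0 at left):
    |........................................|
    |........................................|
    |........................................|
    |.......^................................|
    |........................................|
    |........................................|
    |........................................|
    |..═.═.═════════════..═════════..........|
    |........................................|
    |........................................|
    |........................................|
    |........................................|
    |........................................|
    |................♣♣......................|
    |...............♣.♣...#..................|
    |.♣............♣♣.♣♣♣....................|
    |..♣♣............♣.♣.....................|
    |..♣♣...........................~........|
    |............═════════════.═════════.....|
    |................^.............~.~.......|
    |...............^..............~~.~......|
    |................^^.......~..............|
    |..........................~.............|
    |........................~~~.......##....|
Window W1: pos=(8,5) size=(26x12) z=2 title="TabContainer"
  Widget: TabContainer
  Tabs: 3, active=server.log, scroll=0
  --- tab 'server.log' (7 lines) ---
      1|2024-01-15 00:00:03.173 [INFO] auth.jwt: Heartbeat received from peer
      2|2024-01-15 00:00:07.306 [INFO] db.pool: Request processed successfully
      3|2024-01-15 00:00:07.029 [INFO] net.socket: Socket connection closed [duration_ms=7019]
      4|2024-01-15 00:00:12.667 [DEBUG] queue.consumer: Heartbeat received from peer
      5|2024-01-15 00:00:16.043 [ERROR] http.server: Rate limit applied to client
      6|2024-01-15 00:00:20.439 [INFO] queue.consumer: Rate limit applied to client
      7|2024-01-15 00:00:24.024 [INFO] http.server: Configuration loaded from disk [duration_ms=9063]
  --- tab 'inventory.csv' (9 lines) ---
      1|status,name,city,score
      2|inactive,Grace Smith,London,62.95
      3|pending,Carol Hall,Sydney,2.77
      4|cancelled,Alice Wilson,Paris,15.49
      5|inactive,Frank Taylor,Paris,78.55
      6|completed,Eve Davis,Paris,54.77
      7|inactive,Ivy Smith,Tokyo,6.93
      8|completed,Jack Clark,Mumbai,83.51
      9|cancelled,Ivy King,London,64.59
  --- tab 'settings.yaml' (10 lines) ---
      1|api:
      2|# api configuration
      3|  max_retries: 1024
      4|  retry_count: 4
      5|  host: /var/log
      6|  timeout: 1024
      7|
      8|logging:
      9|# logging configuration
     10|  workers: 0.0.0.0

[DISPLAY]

━━━━━━━━━━━━━━━━━━━━━━┓                   
abContainer           ┃                   
──────────────────────┨                   
erver.log]│ inventory.┃                   
──────────────────────┃                   
24-01-15 00:00:03.173 ┃                   
24-01-15 00:00:07.306 ┃                   
24-01-15 00:00:07.029 ┃                   
24-01-15 00:00:12.667 ┃                   
24-01-15 00:00:16.043 ┃                   
24-01-15 00:00:20.439 ┃                   
━━━━━━━━━━━━━━━━━━━━━━┛                   
................~..┃                      
══════════.════════┃                      
━━━━━━━━━━━━━━━━━━━┛                      
                                          
                                          
                                          
                                          
                                          
                                          


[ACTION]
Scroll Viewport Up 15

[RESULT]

                                          
                                          
                                          
━━━━━━━━━━━━━━━━━━━┓                      
ator               ┃                      
━━━━━━━━━━━━━━━━━━━━━━┓                   
abContainer           ┃                   
──────────────────────┨                   
erver.log]│ inventory.┃                   
──────────────────────┃                   
24-01-15 00:00:03.173 ┃                   
24-01-15 00:00:07.306 ┃                   
24-01-15 00:00:07.029 ┃                   
24-01-15 00:00:12.667 ┃                   
24-01-15 00:00:16.043 ┃                   
24-01-15 00:00:20.439 ┃                   
━━━━━━━━━━━━━━━━━━━━━━┛                   
................~..┃                      
══════════.════════┃                      
━━━━━━━━━━━━━━━━━━━┛                      
                                          


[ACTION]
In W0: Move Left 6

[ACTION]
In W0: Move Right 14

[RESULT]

                                          
                                          
                                          
━━━━━━━━━━━━━━━━━━━┓                      
ator               ┃                      
━━━━━━━━━━━━━━━━━━━━━━┓                   
abContainer           ┃                   
──────────────────────┨                   
erver.log]│ inventory.┃                   
──────────────────────┃                   
24-01-15 00:00:03.173 ┃                   
24-01-15 00:00:07.306 ┃                   
24-01-15 00:00:07.029 ┃                   
24-01-15 00:00:12.667 ┃                   
24-01-15 00:00:16.043 ┃                   
24-01-15 00:00:20.439 ┃                   
━━━━━━━━━━━━━━━━━━━━━━┛                   
........~........  ┃                      
══.═════════.....  ┃                      
━━━━━━━━━━━━━━━━━━━┛                      
                                          


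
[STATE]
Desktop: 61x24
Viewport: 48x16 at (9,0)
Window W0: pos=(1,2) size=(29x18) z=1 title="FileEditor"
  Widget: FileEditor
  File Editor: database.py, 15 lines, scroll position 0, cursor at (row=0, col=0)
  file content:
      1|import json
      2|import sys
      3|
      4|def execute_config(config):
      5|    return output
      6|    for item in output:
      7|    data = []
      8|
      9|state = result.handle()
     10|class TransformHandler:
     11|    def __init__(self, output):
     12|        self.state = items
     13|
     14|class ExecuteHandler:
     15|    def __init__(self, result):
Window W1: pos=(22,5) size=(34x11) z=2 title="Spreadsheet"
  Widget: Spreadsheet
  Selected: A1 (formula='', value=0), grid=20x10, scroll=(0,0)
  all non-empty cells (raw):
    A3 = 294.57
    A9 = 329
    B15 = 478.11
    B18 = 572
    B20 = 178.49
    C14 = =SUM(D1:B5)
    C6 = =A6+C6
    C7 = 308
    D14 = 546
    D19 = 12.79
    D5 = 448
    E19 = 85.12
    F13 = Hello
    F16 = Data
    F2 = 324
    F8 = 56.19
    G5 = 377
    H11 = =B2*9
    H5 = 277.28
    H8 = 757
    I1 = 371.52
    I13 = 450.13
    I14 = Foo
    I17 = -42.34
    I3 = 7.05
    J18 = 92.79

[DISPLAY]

                                                
                                                
━━━━━━━━━━━━━━━━━━━━┓                           
itor                ┃                           
────────────────────┨                           
json         ┏━━━━━━━━━━━━━━━━━━━━━━━━━━━━━━━━┓ 
sys          ┃ Spreadsheet                    ┃ 
             ┠────────────────────────────────┨ 
cute_config(c┃A1:                             ┃ 
urn output   ┃       A       B       C       D┃ 
 item in outp┃--------------------------------┃ 
a = []       ┃  1      [0]       0       0    ┃ 
             ┃  2        0       0       0    ┃ 
 result.handl┃  3   294.57       0       0    ┃ 
ransformHandl┃  4        0       0       0    ┃ 
 __init__(sel┗━━━━━━━━━━━━━━━━━━━━━━━━━━━━━━━━┛ 


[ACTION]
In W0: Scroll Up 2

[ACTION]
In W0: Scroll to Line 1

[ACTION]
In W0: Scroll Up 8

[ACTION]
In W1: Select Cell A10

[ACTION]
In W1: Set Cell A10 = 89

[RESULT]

                                                
                                                
━━━━━━━━━━━━━━━━━━━━┓                           
itor                ┃                           
────────────────────┨                           
json         ┏━━━━━━━━━━━━━━━━━━━━━━━━━━━━━━━━┓ 
sys          ┃ Spreadsheet                    ┃ 
             ┠────────────────────────────────┨ 
cute_config(c┃A10: 89                         ┃ 
urn output   ┃       A       B       C       D┃ 
 item in outp┃--------------------------------┃ 
a = []       ┃  1        0       0       0    ┃ 
             ┃  2        0       0       0    ┃ 
 result.handl┃  3   294.57       0       0    ┃ 
ransformHandl┃  4        0       0       0    ┃ 
 __init__(sel┗━━━━━━━━━━━━━━━━━━━━━━━━━━━━━━━━┛ 


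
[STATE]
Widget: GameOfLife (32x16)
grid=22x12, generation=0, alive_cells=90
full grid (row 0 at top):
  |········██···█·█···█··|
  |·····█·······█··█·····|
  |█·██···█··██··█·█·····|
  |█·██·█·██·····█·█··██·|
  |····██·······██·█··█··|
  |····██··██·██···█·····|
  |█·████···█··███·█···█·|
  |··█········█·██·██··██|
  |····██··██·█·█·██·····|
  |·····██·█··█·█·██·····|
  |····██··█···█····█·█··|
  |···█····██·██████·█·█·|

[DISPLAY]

Gen: 0                          
········██···█·█···█··          
·····█·······█··█·····          
█·██···█··██··█·█·····          
█·██·█·██·····█·█··██·          
····██·······██·█··█··          
····██··██·██···█·····          
█·████···█··███·█···█·          
··█········█·██·██··██          
····██··██·█·█·██·····          
·····██·█··█·█·██·····          
····██··█···█····█·█··          
···█····██·██████·█·█·          
                                
                                
                                


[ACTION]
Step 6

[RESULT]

Gen: 6                          
·········█············          
········███······██···          
··██····███·····█·····          
··██·················█          
··········█····█··██·█          
··········█····█████··          
··█······█·█··········          
·███······███·········          
·███······███·███·····          
·····██····██··██·····          
·····█··██····██······          
······███·············          
                                
                                
                                


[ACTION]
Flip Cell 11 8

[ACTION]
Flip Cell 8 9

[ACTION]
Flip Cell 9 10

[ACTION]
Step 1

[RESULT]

Gen: 7                          
········███···········          
·················█····          
··██····█·█······█····          
··██······█·········█·          
···············█···█··          
·········███···███·██·          
·███·····█··█···███···          
·············█·█······          
·█·██····█····█·█·····          
··█·███·█···█·········          
·····█··████··███·····          
······███·············          
                                
                                
                                


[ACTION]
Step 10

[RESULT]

Gen: 17                         
······················          
·█····█···············          
█··██·█···············          
█···██···█·█·······██·          
█·█······█··█······█·█          
█········█··█········█          
█·██······██·······█·█          
█·██···············██·          
█···············█·····          
·█·█···········█·█····          
·██·█··········█·█····          
··██············█·····          
                                
                                
                                
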